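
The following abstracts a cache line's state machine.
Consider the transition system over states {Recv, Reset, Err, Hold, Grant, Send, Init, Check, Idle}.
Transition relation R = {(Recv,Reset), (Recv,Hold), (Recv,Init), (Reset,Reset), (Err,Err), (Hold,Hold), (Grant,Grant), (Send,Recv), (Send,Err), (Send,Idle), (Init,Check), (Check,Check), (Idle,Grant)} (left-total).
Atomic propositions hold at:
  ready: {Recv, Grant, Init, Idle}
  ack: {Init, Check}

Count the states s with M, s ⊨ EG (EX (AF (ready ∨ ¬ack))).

7

Sat(¬ack) = {Recv, Reset, Err, Hold, Grant, Send, Idle}
Sat(ready ∨ ¬ack) = {Recv, Reset, Err, Hold, Grant, Send, Init, Idle}
AF (ready ∨ ¬ack): least fixpoint, start Z0 = {Recv, Reset, Err, Hold, Grant, Send, Init, Idle}, add states with every successor in Z. Already a fixed point.
Sat(AF (ready ∨ ¬ack)) = {Recv, Reset, Err, Hold, Grant, Send, Init, Idle}
Sat(EX (AF (ready ∨ ¬ack))) = {s : some successor in {Recv, Reset, Err, Hold, Grant, Send, Init, Idle}} = {Recv, Reset, Err, Hold, Grant, Send, Idle}
EG (EX (AF (ready ∨ ¬ack))): greatest fixpoint, start Z0 = {Recv, Reset, Err, Hold, Grant, Send, Idle}, keep only states in Sat with some successor in Z. Already a fixed point.
Sat(EG (EX (AF (ready ∨ ¬ack)))) = {Recv, Reset, Err, Hold, Grant, Send, Idle}
|Sat(EG (EX (AF (ready ∨ ¬ack))))| = |{Recv, Reset, Err, Hold, Grant, Send, Idle}| = 7.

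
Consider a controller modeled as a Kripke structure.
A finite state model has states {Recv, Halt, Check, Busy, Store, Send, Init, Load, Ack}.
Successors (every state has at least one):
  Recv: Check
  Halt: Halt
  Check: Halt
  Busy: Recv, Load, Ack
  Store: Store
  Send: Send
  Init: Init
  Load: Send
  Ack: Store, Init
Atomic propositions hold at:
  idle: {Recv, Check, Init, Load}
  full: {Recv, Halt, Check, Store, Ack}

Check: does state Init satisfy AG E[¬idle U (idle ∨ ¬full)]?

Yes

Sat(¬idle) = {Halt, Busy, Store, Send, Ack}
Sat(¬full) = {Busy, Send, Init, Load}
Sat(idle ∨ ¬full) = {Recv, Check, Busy, Send, Init, Load}
E[¬idle U (idle ∨ ¬full)]: least fixpoint, start Z0 = Sat((idle ∨ ¬full)) = {Recv, Check, Busy, Send, Init, Load}, add states in Sat(¬idle) with some successor in Z. Z1 = {Recv, Check, Busy, Send, Init, Load, Ack}; fixed.
Sat(E[¬idle U (idle ∨ ¬full)]) = {Recv, Check, Busy, Send, Init, Load, Ack}
AG E[¬idle U (idle ∨ ¬full)]: greatest fixpoint, start Z0 = {Recv, Check, Busy, Send, Init, Load, Ack}, keep only states in Sat with every successor in Z. Z1 = {Recv, Busy, Send, Init, Load}; Z2 = {Send, Init, Load}; fixed.
Sat(AG E[¬idle U (idle ∨ ¬full)]) = {Send, Init, Load}
Init ∈ Sat(AG E[¬idle U (idle ∨ ¬full)]) = {Send, Init, Load}, so the formula holds at Init.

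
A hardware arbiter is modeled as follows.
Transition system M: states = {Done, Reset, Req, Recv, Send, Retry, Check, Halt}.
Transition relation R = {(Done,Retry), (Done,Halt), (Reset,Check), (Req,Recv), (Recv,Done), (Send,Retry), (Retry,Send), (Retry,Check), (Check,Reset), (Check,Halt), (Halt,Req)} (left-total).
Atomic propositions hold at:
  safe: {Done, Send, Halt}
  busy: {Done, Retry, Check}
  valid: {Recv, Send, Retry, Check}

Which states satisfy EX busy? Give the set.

{Done, Reset, Recv, Send, Retry}

Sat(EX busy) = {s : some successor in {Done, Retry, Check}} = {Done, Reset, Recv, Send, Retry}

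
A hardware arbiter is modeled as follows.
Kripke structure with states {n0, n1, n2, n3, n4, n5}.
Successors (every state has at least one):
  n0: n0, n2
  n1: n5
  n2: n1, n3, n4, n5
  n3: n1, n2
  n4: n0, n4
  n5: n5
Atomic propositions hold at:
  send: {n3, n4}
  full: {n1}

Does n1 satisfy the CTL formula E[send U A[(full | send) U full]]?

Sat(full | send) = {n1, n3, n4}
A[(full | send) U full]: least fixpoint, start Z0 = Sat(full) = {n1}, add states in Sat(full | send) with every successor in Z. Already a fixed point.
Sat(A[(full | send) U full]) = {n1}
E[send U A[(full | send) U full]]: least fixpoint, start Z0 = Sat(A[(full | send) U full]) = {n1}, add states in Sat(send) with some successor in Z. Z1 = {n1, n3}; fixed.
Sat(E[send U A[(full | send) U full]]) = {n1, n3}
n1 ∈ Sat(E[send U A[(full | send) U full]]) = {n1, n3}, so the formula holds at n1.

Yes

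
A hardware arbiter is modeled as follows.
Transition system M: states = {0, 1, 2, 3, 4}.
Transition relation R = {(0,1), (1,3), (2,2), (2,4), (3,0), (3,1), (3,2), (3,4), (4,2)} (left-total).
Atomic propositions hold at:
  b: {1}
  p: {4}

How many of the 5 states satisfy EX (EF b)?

3

EF b: least fixpoint, start Z0 = {1}, add states with some successor in Z. Z1 = {0, 1, 3}; fixed.
Sat(EF b) = {0, 1, 3}
Sat(EX (EF b)) = {s : some successor in {0, 1, 3}} = {0, 1, 3}
|Sat(EX (EF b))| = |{0, 1, 3}| = 3.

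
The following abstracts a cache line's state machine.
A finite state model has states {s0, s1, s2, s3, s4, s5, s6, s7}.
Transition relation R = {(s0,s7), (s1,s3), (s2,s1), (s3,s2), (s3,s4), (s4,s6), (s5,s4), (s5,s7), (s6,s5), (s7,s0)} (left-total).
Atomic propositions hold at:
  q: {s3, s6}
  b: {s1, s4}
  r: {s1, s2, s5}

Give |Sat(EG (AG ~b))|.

2

Sat(~b) = {s0, s2, s3, s5, s6, s7}
AG ~b: greatest fixpoint, start Z0 = {s0, s2, s3, s5, s6, s7}, keep only states in Sat with every successor in Z. Z1 = {s0, s6, s7}; Z2 = {s0, s7}; fixed.
Sat(AG ~b) = {s0, s7}
EG (AG ~b): greatest fixpoint, start Z0 = {s0, s7}, keep only states in Sat with some successor in Z. Already a fixed point.
Sat(EG (AG ~b)) = {s0, s7}
|Sat(EG (AG ~b))| = |{s0, s7}| = 2.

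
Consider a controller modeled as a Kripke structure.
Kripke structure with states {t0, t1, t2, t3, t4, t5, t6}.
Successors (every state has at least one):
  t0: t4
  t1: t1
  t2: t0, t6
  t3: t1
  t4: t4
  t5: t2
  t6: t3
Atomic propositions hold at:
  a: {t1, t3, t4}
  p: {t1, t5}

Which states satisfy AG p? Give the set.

{t1}

AG p: greatest fixpoint, start Z0 = {t1, t5}, keep only states in Sat with every successor in Z. Z1 = {t1}; fixed.
Sat(AG p) = {t1}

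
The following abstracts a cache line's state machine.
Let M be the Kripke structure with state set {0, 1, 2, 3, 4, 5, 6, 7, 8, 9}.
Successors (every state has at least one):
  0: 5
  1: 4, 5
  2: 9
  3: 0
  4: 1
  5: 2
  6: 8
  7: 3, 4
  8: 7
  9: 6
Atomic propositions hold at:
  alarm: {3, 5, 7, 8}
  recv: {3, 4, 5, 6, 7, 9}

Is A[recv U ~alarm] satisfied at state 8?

No

Sat(~alarm) = {0, 1, 2, 4, 6, 9}
A[recv U ~alarm]: least fixpoint, start Z0 = Sat(~alarm) = {0, 1, 2, 4, 6, 9}, add states in Sat(recv) with every successor in Z. Z1 = {0, 1, 2, 3, 4, 5, 6, 9}; Z2 = {0, 1, 2, 3, 4, 5, 6, 7, 9}; fixed.
Sat(A[recv U ~alarm]) = {0, 1, 2, 3, 4, 5, 6, 7, 9}
8 ∉ Sat(A[recv U ~alarm]) = {0, 1, 2, 3, 4, 5, 6, 7, 9}, so the formula does not hold at 8.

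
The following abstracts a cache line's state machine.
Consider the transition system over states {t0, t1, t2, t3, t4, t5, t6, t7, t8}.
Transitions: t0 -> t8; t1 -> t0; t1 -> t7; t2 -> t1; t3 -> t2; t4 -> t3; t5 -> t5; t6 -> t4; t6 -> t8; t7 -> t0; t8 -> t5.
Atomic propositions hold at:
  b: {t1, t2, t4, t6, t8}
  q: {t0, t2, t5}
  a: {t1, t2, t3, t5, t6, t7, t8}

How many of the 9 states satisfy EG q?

1

EG q: greatest fixpoint, start Z0 = {t0, t2, t5}, keep only states in Sat with some successor in Z. Z1 = {t5}; fixed.
Sat(EG q) = {t5}
|Sat(EG q)| = |{t5}| = 1.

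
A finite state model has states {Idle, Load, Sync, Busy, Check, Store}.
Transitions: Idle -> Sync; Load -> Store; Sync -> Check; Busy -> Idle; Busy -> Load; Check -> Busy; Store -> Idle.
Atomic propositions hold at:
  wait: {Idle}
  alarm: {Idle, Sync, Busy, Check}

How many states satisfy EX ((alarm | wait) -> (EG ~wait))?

Sat(alarm | wait) = {Idle, Sync, Busy, Check}
Sat(~wait) = {Load, Sync, Busy, Check, Store}
EG ~wait: greatest fixpoint, start Z0 = {Load, Sync, Busy, Check, Store}, keep only states in Sat with some successor in Z. Z1 = {Load, Sync, Busy, Check}; Z2 = {Sync, Busy, Check}; Z3 = {Sync, Check}; Z4 = {Sync}; Z5 = ∅; fixed.
Sat(EG ~wait) = ∅
Sat((alarm | wait) -> (EG ~wait)) = {Load, Store}
Sat(EX ((alarm | wait) -> (EG ~wait))) = {s : some successor in {Load, Store}} = {Load, Busy}
|Sat(EX ((alarm | wait) -> (EG ~wait)))| = |{Load, Busy}| = 2.

2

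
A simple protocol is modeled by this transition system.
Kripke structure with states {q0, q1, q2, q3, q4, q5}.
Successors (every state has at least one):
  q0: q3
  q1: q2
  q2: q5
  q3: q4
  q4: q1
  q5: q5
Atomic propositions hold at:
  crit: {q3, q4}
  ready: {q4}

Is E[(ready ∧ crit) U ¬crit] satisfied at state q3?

No

Sat(ready ∧ crit) = {q4}
Sat(¬crit) = {q0, q1, q2, q5}
E[(ready ∧ crit) U ¬crit]: least fixpoint, start Z0 = Sat(¬crit) = {q0, q1, q2, q5}, add states in Sat(ready ∧ crit) with some successor in Z. Z1 = {q0, q1, q2, q4, q5}; fixed.
Sat(E[(ready ∧ crit) U ¬crit]) = {q0, q1, q2, q4, q5}
q3 ∉ Sat(E[(ready ∧ crit) U ¬crit]) = {q0, q1, q2, q4, q5}, so the formula does not hold at q3.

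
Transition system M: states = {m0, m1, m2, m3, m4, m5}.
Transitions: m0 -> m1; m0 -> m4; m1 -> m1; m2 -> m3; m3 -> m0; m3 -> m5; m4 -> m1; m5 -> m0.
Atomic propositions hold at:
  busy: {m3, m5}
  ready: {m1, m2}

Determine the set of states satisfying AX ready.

Sat(AX ready) = {s : every successor in {m1, m2}} = {m1, m4}

{m1, m4}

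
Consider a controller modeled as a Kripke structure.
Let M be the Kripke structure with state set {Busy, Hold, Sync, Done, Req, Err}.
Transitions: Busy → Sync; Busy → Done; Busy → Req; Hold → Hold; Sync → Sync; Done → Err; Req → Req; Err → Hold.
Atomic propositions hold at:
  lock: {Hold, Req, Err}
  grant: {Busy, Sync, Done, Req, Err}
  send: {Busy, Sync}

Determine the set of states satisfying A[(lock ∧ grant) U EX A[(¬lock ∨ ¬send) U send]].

Sat(lock ∧ grant) = {Req, Err}
Sat(¬lock) = {Busy, Sync, Done}
Sat(¬send) = {Hold, Done, Req, Err}
Sat(¬lock ∨ ¬send) = {Busy, Hold, Sync, Done, Req, Err}
A[(¬lock ∨ ¬send) U send]: least fixpoint, start Z0 = Sat(send) = {Busy, Sync}, add states in Sat(¬lock ∨ ¬send) with every successor in Z. Already a fixed point.
Sat(A[(¬lock ∨ ¬send) U send]) = {Busy, Sync}
Sat(EX A[(¬lock ∨ ¬send) U send]) = {s : some successor in {Busy, Sync}} = {Busy, Sync}
A[(lock ∧ grant) U EX A[(¬lock ∨ ¬send) U send]]: least fixpoint, start Z0 = Sat(EX A[(¬lock ∨ ¬send) U send]) = {Busy, Sync}, add states in Sat(lock ∧ grant) with every successor in Z. Already a fixed point.
Sat(A[(lock ∧ grant) U EX A[(¬lock ∨ ¬send) U send]]) = {Busy, Sync}

{Busy, Sync}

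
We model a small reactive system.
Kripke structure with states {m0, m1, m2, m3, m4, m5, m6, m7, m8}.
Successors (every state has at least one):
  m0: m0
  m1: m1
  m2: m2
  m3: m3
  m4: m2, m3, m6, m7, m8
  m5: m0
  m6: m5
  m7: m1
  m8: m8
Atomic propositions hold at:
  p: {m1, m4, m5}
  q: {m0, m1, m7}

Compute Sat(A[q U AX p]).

Sat(AX p) = {s : every successor in {m1, m4, m5}} = {m1, m6, m7}
A[q U AX p]: least fixpoint, start Z0 = Sat(AX p) = {m1, m6, m7}, add states in Sat(q) with every successor in Z. Already a fixed point.
Sat(A[q U AX p]) = {m1, m6, m7}

{m1, m6, m7}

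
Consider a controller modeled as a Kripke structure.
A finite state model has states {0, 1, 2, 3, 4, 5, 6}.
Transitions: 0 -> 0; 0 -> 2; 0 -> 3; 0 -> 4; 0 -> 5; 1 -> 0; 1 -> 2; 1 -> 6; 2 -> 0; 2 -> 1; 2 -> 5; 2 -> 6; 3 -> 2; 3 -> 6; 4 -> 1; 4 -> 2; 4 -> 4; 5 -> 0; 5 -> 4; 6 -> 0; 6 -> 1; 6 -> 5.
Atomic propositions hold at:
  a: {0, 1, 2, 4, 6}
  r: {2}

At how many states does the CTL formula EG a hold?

5

EG a: greatest fixpoint, start Z0 = {0, 1, 2, 4, 6}, keep only states in Sat with some successor in Z. Already a fixed point.
Sat(EG a) = {0, 1, 2, 4, 6}
|Sat(EG a)| = |{0, 1, 2, 4, 6}| = 5.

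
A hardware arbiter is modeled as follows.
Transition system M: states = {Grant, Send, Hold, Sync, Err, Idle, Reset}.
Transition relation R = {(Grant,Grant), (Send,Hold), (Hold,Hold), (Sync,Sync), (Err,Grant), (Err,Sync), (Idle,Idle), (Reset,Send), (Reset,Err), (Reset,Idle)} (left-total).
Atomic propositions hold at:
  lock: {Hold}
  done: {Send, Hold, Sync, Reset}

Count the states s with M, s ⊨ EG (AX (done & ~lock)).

Sat(~lock) = {Grant, Send, Sync, Err, Idle, Reset}
Sat(done & ~lock) = {Send, Sync, Reset}
Sat(AX (done & ~lock)) = {s : every successor in {Send, Sync, Reset}} = {Sync}
EG (AX (done & ~lock)): greatest fixpoint, start Z0 = {Sync}, keep only states in Sat with some successor in Z. Already a fixed point.
Sat(EG (AX (done & ~lock))) = {Sync}
|Sat(EG (AX (done & ~lock)))| = |{Sync}| = 1.

1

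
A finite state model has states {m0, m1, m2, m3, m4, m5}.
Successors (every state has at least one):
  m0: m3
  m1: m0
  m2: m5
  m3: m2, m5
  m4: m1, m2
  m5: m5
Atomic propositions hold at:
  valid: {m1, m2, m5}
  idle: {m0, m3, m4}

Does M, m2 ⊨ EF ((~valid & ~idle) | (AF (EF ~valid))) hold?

Sat(~valid) = {m0, m3, m4}
Sat(~idle) = {m1, m2, m5}
Sat(~valid & ~idle) = ∅
EF ~valid: least fixpoint, start Z0 = {m0, m3, m4}, add states with some successor in Z. Z1 = {m0, m1, m3, m4}; fixed.
Sat(EF ~valid) = {m0, m1, m3, m4}
AF (EF ~valid): least fixpoint, start Z0 = {m0, m1, m3, m4}, add states with every successor in Z. Already a fixed point.
Sat(AF (EF ~valid)) = {m0, m1, m3, m4}
Sat((~valid & ~idle) | (AF (EF ~valid))) = {m0, m1, m3, m4}
EF ((~valid & ~idle) | (AF (EF ~valid))): least fixpoint, start Z0 = {m0, m1, m3, m4}, add states with some successor in Z. Already a fixed point.
Sat(EF ((~valid & ~idle) | (AF (EF ~valid)))) = {m0, m1, m3, m4}
m2 ∉ Sat(EF ((~valid & ~idle) | (AF (EF ~valid)))) = {m0, m1, m3, m4}, so the formula does not hold at m2.

No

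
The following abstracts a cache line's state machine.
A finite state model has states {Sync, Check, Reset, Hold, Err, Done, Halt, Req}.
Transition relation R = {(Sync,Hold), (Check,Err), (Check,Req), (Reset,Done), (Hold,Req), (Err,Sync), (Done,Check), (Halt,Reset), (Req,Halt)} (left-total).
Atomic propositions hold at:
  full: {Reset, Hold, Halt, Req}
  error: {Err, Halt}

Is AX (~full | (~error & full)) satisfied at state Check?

Sat(~full) = {Sync, Check, Err, Done}
Sat(~error) = {Sync, Check, Reset, Hold, Done, Req}
Sat(~error & full) = {Reset, Hold, Req}
Sat(~full | (~error & full)) = {Sync, Check, Reset, Hold, Err, Done, Req}
Sat(AX (~full | (~error & full))) = {s : every successor in {Sync, Check, Reset, Hold, Err, Done, Req}} = {Sync, Check, Reset, Hold, Err, Done, Halt}
Check ∈ Sat(AX (~full | (~error & full))) = {Sync, Check, Reset, Hold, Err, Done, Halt}, so the formula holds at Check.

Yes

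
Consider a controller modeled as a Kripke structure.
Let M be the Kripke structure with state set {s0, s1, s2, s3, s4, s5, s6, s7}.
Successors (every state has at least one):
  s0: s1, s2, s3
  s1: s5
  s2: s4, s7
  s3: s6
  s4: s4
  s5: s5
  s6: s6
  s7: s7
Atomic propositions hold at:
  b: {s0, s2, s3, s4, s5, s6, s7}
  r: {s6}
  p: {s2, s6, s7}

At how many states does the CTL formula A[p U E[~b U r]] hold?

1

Sat(~b) = {s1}
E[~b U r]: least fixpoint, start Z0 = Sat(r) = {s6}, add states in Sat(~b) with some successor in Z. Already a fixed point.
Sat(E[~b U r]) = {s6}
A[p U E[~b U r]]: least fixpoint, start Z0 = Sat(E[~b U r]) = {s6}, add states in Sat(p) with every successor in Z. Already a fixed point.
Sat(A[p U E[~b U r]]) = {s6}
|Sat(A[p U E[~b U r]])| = |{s6}| = 1.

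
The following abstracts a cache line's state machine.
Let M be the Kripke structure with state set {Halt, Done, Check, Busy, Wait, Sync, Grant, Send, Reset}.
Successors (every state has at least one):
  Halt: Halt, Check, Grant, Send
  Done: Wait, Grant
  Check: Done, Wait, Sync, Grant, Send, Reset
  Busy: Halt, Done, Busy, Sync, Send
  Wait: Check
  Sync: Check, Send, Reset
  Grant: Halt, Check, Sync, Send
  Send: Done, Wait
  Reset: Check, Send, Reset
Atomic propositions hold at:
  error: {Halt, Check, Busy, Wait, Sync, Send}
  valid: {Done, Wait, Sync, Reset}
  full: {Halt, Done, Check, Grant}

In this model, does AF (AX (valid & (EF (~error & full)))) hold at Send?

Yes

Sat(~error) = {Done, Grant, Reset}
Sat(~error & full) = {Done, Grant}
EF (~error & full): least fixpoint, start Z0 = {Done, Grant}, add states with some successor in Z. Z1 = {Halt, Done, Check, Busy, Grant, Send}; Z2 = {Halt, Done, Check, Busy, Wait, Sync, Grant, Send, Reset}; fixed.
Sat(EF (~error & full)) = {Halt, Done, Check, Busy, Wait, Sync, Grant, Send, Reset}
Sat(valid & (EF (~error & full))) = {Done, Wait, Sync, Reset}
Sat(AX (valid & (EF (~error & full)))) = {s : every successor in {Done, Wait, Sync, Reset}} = {Send}
AF (AX (valid & (EF (~error & full)))): least fixpoint, start Z0 = {Send}, add states with every successor in Z. Already a fixed point.
Sat(AF (AX (valid & (EF (~error & full))))) = {Send}
Send ∈ Sat(AF (AX (valid & (EF (~error & full))))) = {Send}, so the formula holds at Send.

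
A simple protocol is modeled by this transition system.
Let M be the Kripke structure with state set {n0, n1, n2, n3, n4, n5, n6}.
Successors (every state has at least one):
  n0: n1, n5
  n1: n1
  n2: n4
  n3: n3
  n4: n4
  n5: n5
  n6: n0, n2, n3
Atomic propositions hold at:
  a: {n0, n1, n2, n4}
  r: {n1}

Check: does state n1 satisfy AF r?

Yes

AF r: least fixpoint, start Z0 = {n1}, add states with every successor in Z. Already a fixed point.
Sat(AF r) = {n1}
n1 ∈ Sat(AF r) = {n1}, so the formula holds at n1.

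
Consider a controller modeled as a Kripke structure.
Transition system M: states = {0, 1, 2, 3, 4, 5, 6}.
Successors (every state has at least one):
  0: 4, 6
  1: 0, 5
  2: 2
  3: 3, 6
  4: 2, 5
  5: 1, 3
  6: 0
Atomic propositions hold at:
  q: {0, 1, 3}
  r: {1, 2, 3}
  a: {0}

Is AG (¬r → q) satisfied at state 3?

No

Sat(¬r) = {0, 4, 5, 6}
Sat(¬r → q) = {0, 1, 2, 3}
AG (¬r → q): greatest fixpoint, start Z0 = {0, 1, 2, 3}, keep only states in Sat with every successor in Z. Z1 = {2}; fixed.
Sat(AG (¬r → q)) = {2}
3 ∉ Sat(AG (¬r → q)) = {2}, so the formula does not hold at 3.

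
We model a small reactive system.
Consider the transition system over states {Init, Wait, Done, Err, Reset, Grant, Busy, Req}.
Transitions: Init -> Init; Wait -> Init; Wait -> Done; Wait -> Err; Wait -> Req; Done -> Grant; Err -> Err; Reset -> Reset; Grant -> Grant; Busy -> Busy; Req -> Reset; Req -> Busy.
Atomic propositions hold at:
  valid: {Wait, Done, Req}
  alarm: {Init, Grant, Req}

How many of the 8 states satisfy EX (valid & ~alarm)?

1

Sat(~alarm) = {Wait, Done, Err, Reset, Busy}
Sat(valid & ~alarm) = {Wait, Done}
Sat(EX (valid & ~alarm)) = {s : some successor in {Wait, Done}} = {Wait}
|Sat(EX (valid & ~alarm))| = |{Wait}| = 1.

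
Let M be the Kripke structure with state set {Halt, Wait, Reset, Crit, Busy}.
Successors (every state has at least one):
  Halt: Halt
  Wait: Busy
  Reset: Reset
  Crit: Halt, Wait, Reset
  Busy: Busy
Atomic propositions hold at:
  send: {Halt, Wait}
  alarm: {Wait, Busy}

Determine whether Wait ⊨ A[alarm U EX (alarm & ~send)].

Yes

Sat(~send) = {Reset, Crit, Busy}
Sat(alarm & ~send) = {Busy}
Sat(EX (alarm & ~send)) = {s : some successor in {Busy}} = {Wait, Busy}
A[alarm U EX (alarm & ~send)]: least fixpoint, start Z0 = Sat(EX (alarm & ~send)) = {Wait, Busy}, add states in Sat(alarm) with every successor in Z. Already a fixed point.
Sat(A[alarm U EX (alarm & ~send)]) = {Wait, Busy}
Wait ∈ Sat(A[alarm U EX (alarm & ~send)]) = {Wait, Busy}, so the formula holds at Wait.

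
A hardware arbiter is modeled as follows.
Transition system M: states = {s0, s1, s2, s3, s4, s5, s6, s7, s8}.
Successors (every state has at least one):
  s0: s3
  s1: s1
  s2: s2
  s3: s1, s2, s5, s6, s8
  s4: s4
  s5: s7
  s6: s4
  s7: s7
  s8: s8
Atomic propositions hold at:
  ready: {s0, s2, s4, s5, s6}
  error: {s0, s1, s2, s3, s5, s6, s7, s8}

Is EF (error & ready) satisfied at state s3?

Yes

Sat(error & ready) = {s0, s2, s5, s6}
EF (error & ready): least fixpoint, start Z0 = {s0, s2, s5, s6}, add states with some successor in Z. Z1 = {s0, s2, s3, s5, s6}; fixed.
Sat(EF (error & ready)) = {s0, s2, s3, s5, s6}
s3 ∈ Sat(EF (error & ready)) = {s0, s2, s3, s5, s6}, so the formula holds at s3.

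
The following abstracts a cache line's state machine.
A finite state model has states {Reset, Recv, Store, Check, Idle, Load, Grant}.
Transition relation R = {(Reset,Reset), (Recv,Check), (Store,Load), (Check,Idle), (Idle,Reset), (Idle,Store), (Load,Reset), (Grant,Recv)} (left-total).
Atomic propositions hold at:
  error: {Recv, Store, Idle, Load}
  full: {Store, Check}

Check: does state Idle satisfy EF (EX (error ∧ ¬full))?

Yes

Sat(¬full) = {Reset, Recv, Idle, Load, Grant}
Sat(error ∧ ¬full) = {Recv, Idle, Load}
Sat(EX (error ∧ ¬full)) = {s : some successor in {Recv, Idle, Load}} = {Store, Check, Grant}
EF (EX (error ∧ ¬full)): least fixpoint, start Z0 = {Store, Check, Grant}, add states with some successor in Z. Z1 = {Recv, Store, Check, Idle, Grant}; fixed.
Sat(EF (EX (error ∧ ¬full))) = {Recv, Store, Check, Idle, Grant}
Idle ∈ Sat(EF (EX (error ∧ ¬full))) = {Recv, Store, Check, Idle, Grant}, so the formula holds at Idle.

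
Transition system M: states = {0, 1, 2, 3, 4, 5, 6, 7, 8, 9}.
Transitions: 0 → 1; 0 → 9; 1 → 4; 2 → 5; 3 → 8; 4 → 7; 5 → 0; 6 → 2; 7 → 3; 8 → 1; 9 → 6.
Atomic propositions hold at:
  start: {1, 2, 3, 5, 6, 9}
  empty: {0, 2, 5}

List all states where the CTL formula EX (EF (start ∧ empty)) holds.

{0, 2, 5, 6, 9}

Sat(start ∧ empty) = {2, 5}
EF (start ∧ empty): least fixpoint, start Z0 = {2, 5}, add states with some successor in Z. Z1 = {2, 5, 6}; Z2 = {2, 5, 6, 9}; Z3 = {0, 2, 5, 6, 9}; fixed.
Sat(EF (start ∧ empty)) = {0, 2, 5, 6, 9}
Sat(EX (EF (start ∧ empty))) = {s : some successor in {0, 2, 5, 6, 9}} = {0, 2, 5, 6, 9}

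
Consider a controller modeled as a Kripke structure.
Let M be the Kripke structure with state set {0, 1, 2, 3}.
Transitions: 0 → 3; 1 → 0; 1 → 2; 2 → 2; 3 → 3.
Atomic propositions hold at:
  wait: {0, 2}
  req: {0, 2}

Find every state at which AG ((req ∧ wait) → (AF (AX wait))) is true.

Sat(req ∧ wait) = {0, 2}
Sat(AX wait) = {s : every successor in {0, 2}} = {1, 2}
AF (AX wait): least fixpoint, start Z0 = {1, 2}, add states with every successor in Z. Already a fixed point.
Sat(AF (AX wait)) = {1, 2}
Sat((req ∧ wait) → (AF (AX wait))) = {1, 2, 3}
AG ((req ∧ wait) → (AF (AX wait))): greatest fixpoint, start Z0 = {1, 2, 3}, keep only states in Sat with every successor in Z. Z1 = {2, 3}; fixed.
Sat(AG ((req ∧ wait) → (AF (AX wait)))) = {2, 3}

{2, 3}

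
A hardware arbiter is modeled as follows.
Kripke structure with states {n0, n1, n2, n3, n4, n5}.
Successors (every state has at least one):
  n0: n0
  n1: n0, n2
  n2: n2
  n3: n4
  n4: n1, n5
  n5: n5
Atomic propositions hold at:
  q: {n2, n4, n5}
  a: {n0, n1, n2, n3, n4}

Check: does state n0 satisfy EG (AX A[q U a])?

Yes

A[q U a]: least fixpoint, start Z0 = Sat(a) = {n0, n1, n2, n3, n4}, add states in Sat(q) with every successor in Z. Already a fixed point.
Sat(A[q U a]) = {n0, n1, n2, n3, n4}
Sat(AX A[q U a]) = {s : every successor in {n0, n1, n2, n3, n4}} = {n0, n1, n2, n3}
EG (AX A[q U a]): greatest fixpoint, start Z0 = {n0, n1, n2, n3}, keep only states in Sat with some successor in Z. Z1 = {n0, n1, n2}; fixed.
Sat(EG (AX A[q U a])) = {n0, n1, n2}
n0 ∈ Sat(EG (AX A[q U a])) = {n0, n1, n2}, so the formula holds at n0.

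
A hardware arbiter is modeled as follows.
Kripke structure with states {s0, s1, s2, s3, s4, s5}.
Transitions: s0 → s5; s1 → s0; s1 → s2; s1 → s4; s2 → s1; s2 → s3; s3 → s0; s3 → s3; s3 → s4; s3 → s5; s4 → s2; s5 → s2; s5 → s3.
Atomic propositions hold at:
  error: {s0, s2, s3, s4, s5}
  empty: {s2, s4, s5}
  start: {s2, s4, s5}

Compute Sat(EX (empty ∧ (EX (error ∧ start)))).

{s0, s1, s3}

Sat(error ∧ start) = {s2, s4, s5}
Sat(EX (error ∧ start)) = {s : some successor in {s2, s4, s5}} = {s0, s1, s3, s4, s5}
Sat(empty ∧ (EX (error ∧ start))) = {s4, s5}
Sat(EX (empty ∧ (EX (error ∧ start)))) = {s : some successor in {s4, s5}} = {s0, s1, s3}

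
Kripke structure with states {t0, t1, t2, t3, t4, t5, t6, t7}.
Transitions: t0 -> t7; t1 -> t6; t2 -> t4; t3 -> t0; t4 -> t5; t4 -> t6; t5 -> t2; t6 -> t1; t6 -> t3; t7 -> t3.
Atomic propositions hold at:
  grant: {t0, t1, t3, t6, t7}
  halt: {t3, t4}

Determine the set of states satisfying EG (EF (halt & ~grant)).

{t2, t4, t5}

Sat(~grant) = {t2, t4, t5}
Sat(halt & ~grant) = {t4}
EF (halt & ~grant): least fixpoint, start Z0 = {t4}, add states with some successor in Z. Z1 = {t2, t4}; Z2 = {t2, t4, t5}; fixed.
Sat(EF (halt & ~grant)) = {t2, t4, t5}
EG (EF (halt & ~grant)): greatest fixpoint, start Z0 = {t2, t4, t5}, keep only states in Sat with some successor in Z. Already a fixed point.
Sat(EG (EF (halt & ~grant))) = {t2, t4, t5}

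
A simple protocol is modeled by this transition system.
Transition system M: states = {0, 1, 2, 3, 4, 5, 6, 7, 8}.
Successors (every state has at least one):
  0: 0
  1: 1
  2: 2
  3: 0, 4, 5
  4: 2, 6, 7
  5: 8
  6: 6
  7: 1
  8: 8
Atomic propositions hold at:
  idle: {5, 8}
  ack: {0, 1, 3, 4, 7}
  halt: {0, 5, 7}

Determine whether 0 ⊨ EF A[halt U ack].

Yes

A[halt U ack]: least fixpoint, start Z0 = Sat(ack) = {0, 1, 3, 4, 7}, add states in Sat(halt) with every successor in Z. Already a fixed point.
Sat(A[halt U ack]) = {0, 1, 3, 4, 7}
EF A[halt U ack]: least fixpoint, start Z0 = {0, 1, 3, 4, 7}, add states with some successor in Z. Already a fixed point.
Sat(EF A[halt U ack]) = {0, 1, 3, 4, 7}
0 ∈ Sat(EF A[halt U ack]) = {0, 1, 3, 4, 7}, so the formula holds at 0.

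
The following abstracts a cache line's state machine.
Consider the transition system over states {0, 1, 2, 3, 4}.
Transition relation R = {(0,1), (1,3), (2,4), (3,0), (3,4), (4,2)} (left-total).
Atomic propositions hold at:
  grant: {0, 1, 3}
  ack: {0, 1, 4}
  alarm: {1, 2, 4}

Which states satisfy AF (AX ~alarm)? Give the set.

{0, 1}

Sat(~alarm) = {0, 3}
Sat(AX ~alarm) = {s : every successor in {0, 3}} = {1}
AF (AX ~alarm): least fixpoint, start Z0 = {1}, add states with every successor in Z. Z1 = {0, 1}; fixed.
Sat(AF (AX ~alarm)) = {0, 1}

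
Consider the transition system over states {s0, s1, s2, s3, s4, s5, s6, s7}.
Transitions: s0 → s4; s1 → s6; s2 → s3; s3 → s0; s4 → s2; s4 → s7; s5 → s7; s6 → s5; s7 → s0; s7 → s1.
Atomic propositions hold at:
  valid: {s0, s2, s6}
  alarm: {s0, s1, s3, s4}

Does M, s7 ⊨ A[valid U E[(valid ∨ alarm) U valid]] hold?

Sat(valid ∨ alarm) = {s0, s1, s2, s3, s4, s6}
E[(valid ∨ alarm) U valid]: least fixpoint, start Z0 = Sat(valid) = {s0, s2, s6}, add states in Sat(valid ∨ alarm) with some successor in Z. Z1 = {s0, s1, s2, s3, s4, s6}; fixed.
Sat(E[(valid ∨ alarm) U valid]) = {s0, s1, s2, s3, s4, s6}
A[valid U E[(valid ∨ alarm) U valid]]: least fixpoint, start Z0 = Sat(E[(valid ∨ alarm) U valid]) = {s0, s1, s2, s3, s4, s6}, add states in Sat(valid) with every successor in Z. Already a fixed point.
Sat(A[valid U E[(valid ∨ alarm) U valid]]) = {s0, s1, s2, s3, s4, s6}
s7 ∉ Sat(A[valid U E[(valid ∨ alarm) U valid]]) = {s0, s1, s2, s3, s4, s6}, so the formula does not hold at s7.

No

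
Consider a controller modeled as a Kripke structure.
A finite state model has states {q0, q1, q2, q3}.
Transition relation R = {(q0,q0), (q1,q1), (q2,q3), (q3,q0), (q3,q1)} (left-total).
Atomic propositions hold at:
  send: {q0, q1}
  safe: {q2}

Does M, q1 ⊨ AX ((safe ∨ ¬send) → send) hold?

Yes

Sat(¬send) = {q2, q3}
Sat(safe ∨ ¬send) = {q2, q3}
Sat((safe ∨ ¬send) → send) = {q0, q1}
Sat(AX ((safe ∨ ¬send) → send)) = {s : every successor in {q0, q1}} = {q0, q1, q3}
q1 ∈ Sat(AX ((safe ∨ ¬send) → send)) = {q0, q1, q3}, so the formula holds at q1.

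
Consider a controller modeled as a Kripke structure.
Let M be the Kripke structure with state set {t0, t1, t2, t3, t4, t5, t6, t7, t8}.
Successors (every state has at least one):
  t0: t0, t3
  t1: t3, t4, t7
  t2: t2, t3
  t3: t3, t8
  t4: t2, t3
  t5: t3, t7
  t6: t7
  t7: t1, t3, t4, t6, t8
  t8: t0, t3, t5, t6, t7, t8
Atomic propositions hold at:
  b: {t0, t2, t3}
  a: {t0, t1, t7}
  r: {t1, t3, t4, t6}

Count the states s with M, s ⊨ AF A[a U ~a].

6

Sat(~a) = {t2, t3, t4, t5, t6, t8}
A[a U ~a]: least fixpoint, start Z0 = Sat(~a) = {t2, t3, t4, t5, t6, t8}, add states in Sat(a) with every successor in Z. Already a fixed point.
Sat(A[a U ~a]) = {t2, t3, t4, t5, t6, t8}
AF A[a U ~a]: least fixpoint, start Z0 = {t2, t3, t4, t5, t6, t8}, add states with every successor in Z. Already a fixed point.
Sat(AF A[a U ~a]) = {t2, t3, t4, t5, t6, t8}
|Sat(AF A[a U ~a])| = |{t2, t3, t4, t5, t6, t8}| = 6.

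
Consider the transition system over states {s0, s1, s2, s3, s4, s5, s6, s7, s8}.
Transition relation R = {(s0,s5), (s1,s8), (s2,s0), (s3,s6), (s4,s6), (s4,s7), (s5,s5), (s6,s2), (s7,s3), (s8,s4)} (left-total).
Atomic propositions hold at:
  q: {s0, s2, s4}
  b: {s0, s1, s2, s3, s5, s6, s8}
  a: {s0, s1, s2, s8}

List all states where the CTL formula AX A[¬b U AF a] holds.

{s1, s2, s3, s4, s6, s7, s8}

Sat(¬b) = {s4, s7}
AF a: least fixpoint, start Z0 = {s0, s1, s2, s8}, add states with every successor in Z. Z1 = {s0, s1, s2, s6, s8}; Z2 = {s0, s1, s2, s3, s6, s8}; Z3 = {s0, s1, s2, s3, s6, s7, s8}; Z4 = {s0, s1, s2, s3, s4, s6, s7, s8}; fixed.
Sat(AF a) = {s0, s1, s2, s3, s4, s6, s7, s8}
A[¬b U AF a]: least fixpoint, start Z0 = Sat(AF a) = {s0, s1, s2, s3, s4, s6, s7, s8}, add states in Sat(¬b) with every successor in Z. Already a fixed point.
Sat(A[¬b U AF a]) = {s0, s1, s2, s3, s4, s6, s7, s8}
Sat(AX A[¬b U AF a]) = {s : every successor in {s0, s1, s2, s3, s4, s6, s7, s8}} = {s1, s2, s3, s4, s6, s7, s8}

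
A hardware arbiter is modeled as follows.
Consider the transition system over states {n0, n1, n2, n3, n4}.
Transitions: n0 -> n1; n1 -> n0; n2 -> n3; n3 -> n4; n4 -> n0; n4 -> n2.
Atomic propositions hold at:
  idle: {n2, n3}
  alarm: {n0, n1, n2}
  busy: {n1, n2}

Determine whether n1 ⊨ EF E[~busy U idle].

No

Sat(~busy) = {n0, n3, n4}
E[~busy U idle]: least fixpoint, start Z0 = Sat(idle) = {n2, n3}, add states in Sat(~busy) with some successor in Z. Z1 = {n2, n3, n4}; fixed.
Sat(E[~busy U idle]) = {n2, n3, n4}
EF E[~busy U idle]: least fixpoint, start Z0 = {n2, n3, n4}, add states with some successor in Z. Already a fixed point.
Sat(EF E[~busy U idle]) = {n2, n3, n4}
n1 ∉ Sat(EF E[~busy U idle]) = {n2, n3, n4}, so the formula does not hold at n1.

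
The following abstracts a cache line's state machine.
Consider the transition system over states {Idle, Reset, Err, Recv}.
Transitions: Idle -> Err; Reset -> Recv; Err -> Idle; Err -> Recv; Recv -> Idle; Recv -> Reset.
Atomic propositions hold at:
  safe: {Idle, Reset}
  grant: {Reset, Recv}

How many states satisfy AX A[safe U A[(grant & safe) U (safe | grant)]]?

Sat(grant & safe) = {Reset}
Sat(safe | grant) = {Idle, Reset, Recv}
A[(grant & safe) U (safe | grant)]: least fixpoint, start Z0 = Sat((safe | grant)) = {Idle, Reset, Recv}, add states in Sat(grant & safe) with every successor in Z. Already a fixed point.
Sat(A[(grant & safe) U (safe | grant)]) = {Idle, Reset, Recv}
A[safe U A[(grant & safe) U (safe | grant)]]: least fixpoint, start Z0 = Sat(A[(grant & safe) U (safe | grant)]) = {Idle, Reset, Recv}, add states in Sat(safe) with every successor in Z. Already a fixed point.
Sat(A[safe U A[(grant & safe) U (safe | grant)]]) = {Idle, Reset, Recv}
Sat(AX A[safe U A[(grant & safe) U (safe | grant)]]) = {s : every successor in {Idle, Reset, Recv}} = {Reset, Err, Recv}
|Sat(AX A[safe U A[(grant & safe) U (safe | grant)]])| = |{Reset, Err, Recv}| = 3.

3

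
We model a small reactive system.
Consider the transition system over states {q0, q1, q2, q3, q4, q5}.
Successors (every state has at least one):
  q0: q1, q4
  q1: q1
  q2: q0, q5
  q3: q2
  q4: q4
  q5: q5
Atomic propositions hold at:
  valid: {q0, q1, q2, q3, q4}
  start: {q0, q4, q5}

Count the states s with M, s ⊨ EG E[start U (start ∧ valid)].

Sat(start ∧ valid) = {q0, q4}
E[start U (start ∧ valid)]: least fixpoint, start Z0 = Sat((start ∧ valid)) = {q0, q4}, add states in Sat(start) with some successor in Z. Already a fixed point.
Sat(E[start U (start ∧ valid)]) = {q0, q4}
EG E[start U (start ∧ valid)]: greatest fixpoint, start Z0 = {q0, q4}, keep only states in Sat with some successor in Z. Already a fixed point.
Sat(EG E[start U (start ∧ valid)]) = {q0, q4}
|Sat(EG E[start U (start ∧ valid)])| = |{q0, q4}| = 2.

2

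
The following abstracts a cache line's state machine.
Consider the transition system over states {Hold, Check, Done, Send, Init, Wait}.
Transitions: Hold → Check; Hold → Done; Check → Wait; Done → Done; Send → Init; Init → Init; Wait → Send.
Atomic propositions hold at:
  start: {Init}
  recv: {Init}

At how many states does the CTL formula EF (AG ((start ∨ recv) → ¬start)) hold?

2

Sat(start ∨ recv) = {Init}
Sat(¬start) = {Hold, Check, Done, Send, Wait}
Sat((start ∨ recv) → ¬start) = {Hold, Check, Done, Send, Wait}
AG ((start ∨ recv) → ¬start): greatest fixpoint, start Z0 = {Hold, Check, Done, Send, Wait}, keep only states in Sat with every successor in Z. Z1 = {Hold, Check, Done, Wait}; Z2 = {Hold, Check, Done}; Z3 = {Hold, Done}; Z4 = {Done}; fixed.
Sat(AG ((start ∨ recv) → ¬start)) = {Done}
EF (AG ((start ∨ recv) → ¬start)): least fixpoint, start Z0 = {Done}, add states with some successor in Z. Z1 = {Hold, Done}; fixed.
Sat(EF (AG ((start ∨ recv) → ¬start))) = {Hold, Done}
|Sat(EF (AG ((start ∨ recv) → ¬start)))| = |{Hold, Done}| = 2.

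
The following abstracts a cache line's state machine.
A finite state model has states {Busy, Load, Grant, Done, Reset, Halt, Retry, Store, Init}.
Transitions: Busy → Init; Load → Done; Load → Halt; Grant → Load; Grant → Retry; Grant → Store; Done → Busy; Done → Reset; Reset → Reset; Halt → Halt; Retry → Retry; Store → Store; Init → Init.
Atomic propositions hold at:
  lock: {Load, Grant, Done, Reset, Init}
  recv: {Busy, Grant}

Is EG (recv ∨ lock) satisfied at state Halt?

No

Sat(recv ∨ lock) = {Busy, Load, Grant, Done, Reset, Init}
EG (recv ∨ lock): greatest fixpoint, start Z0 = {Busy, Load, Grant, Done, Reset, Init}, keep only states in Sat with some successor in Z. Already a fixed point.
Sat(EG (recv ∨ lock)) = {Busy, Load, Grant, Done, Reset, Init}
Halt ∉ Sat(EG (recv ∨ lock)) = {Busy, Load, Grant, Done, Reset, Init}, so the formula does not hold at Halt.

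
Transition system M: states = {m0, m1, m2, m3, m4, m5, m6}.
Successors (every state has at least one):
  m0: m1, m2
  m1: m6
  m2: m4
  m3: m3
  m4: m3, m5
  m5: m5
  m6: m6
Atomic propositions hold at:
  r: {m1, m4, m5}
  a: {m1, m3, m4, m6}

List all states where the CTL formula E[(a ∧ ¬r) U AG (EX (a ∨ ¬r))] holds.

{m1, m3, m6}

Sat(¬r) = {m0, m2, m3, m6}
Sat(a ∧ ¬r) = {m3, m6}
Sat(a ∨ ¬r) = {m0, m1, m2, m3, m4, m6}
Sat(EX (a ∨ ¬r)) = {s : some successor in {m0, m1, m2, m3, m4, m6}} = {m0, m1, m2, m3, m4, m6}
AG (EX (a ∨ ¬r)): greatest fixpoint, start Z0 = {m0, m1, m2, m3, m4, m6}, keep only states in Sat with every successor in Z. Z1 = {m0, m1, m2, m3, m6}; Z2 = {m0, m1, m3, m6}; Z3 = {m1, m3, m6}; fixed.
Sat(AG (EX (a ∨ ¬r))) = {m1, m3, m6}
E[(a ∧ ¬r) U AG (EX (a ∨ ¬r))]: least fixpoint, start Z0 = Sat(AG (EX (a ∨ ¬r))) = {m1, m3, m6}, add states in Sat(a ∧ ¬r) with some successor in Z. Already a fixed point.
Sat(E[(a ∧ ¬r) U AG (EX (a ∨ ¬r))]) = {m1, m3, m6}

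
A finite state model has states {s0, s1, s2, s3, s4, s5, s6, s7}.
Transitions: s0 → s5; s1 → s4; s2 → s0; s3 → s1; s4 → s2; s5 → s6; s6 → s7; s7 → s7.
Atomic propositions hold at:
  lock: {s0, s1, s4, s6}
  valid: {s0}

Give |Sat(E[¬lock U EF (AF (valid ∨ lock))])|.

Sat(¬lock) = {s2, s3, s5, s7}
Sat(valid ∨ lock) = {s0, s1, s4, s6}
AF (valid ∨ lock): least fixpoint, start Z0 = {s0, s1, s4, s6}, add states with every successor in Z. Z1 = {s0, s1, s2, s3, s4, s5, s6}; fixed.
Sat(AF (valid ∨ lock)) = {s0, s1, s2, s3, s4, s5, s6}
EF (AF (valid ∨ lock)): least fixpoint, start Z0 = {s0, s1, s2, s3, s4, s5, s6}, add states with some successor in Z. Already a fixed point.
Sat(EF (AF (valid ∨ lock))) = {s0, s1, s2, s3, s4, s5, s6}
E[¬lock U EF (AF (valid ∨ lock))]: least fixpoint, start Z0 = Sat(EF (AF (valid ∨ lock))) = {s0, s1, s2, s3, s4, s5, s6}, add states in Sat(¬lock) with some successor in Z. Already a fixed point.
Sat(E[¬lock U EF (AF (valid ∨ lock))]) = {s0, s1, s2, s3, s4, s5, s6}
|Sat(E[¬lock U EF (AF (valid ∨ lock))])| = |{s0, s1, s2, s3, s4, s5, s6}| = 7.

7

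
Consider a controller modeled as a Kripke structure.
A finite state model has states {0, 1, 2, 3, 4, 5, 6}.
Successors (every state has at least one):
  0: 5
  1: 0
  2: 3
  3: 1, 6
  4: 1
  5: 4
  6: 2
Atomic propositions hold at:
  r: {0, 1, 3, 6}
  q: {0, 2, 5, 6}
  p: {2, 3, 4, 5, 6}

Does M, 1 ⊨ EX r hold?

Sat(EX r) = {s : some successor in {0, 1, 3, 6}} = {1, 2, 3, 4}
1 ∈ Sat(EX r) = {1, 2, 3, 4}, so the formula holds at 1.

Yes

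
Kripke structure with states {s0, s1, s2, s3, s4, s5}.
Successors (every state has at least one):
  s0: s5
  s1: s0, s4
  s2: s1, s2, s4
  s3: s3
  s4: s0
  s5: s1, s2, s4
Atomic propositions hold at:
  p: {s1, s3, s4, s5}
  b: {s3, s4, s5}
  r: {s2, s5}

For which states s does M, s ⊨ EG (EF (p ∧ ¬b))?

{s0, s1, s2, s4, s5}

Sat(¬b) = {s0, s1, s2}
Sat(p ∧ ¬b) = {s1}
EF (p ∧ ¬b): least fixpoint, start Z0 = {s1}, add states with some successor in Z. Z1 = {s1, s2, s5}; Z2 = {s0, s1, s2, s5}; Z3 = {s0, s1, s2, s4, s5}; fixed.
Sat(EF (p ∧ ¬b)) = {s0, s1, s2, s4, s5}
EG (EF (p ∧ ¬b)): greatest fixpoint, start Z0 = {s0, s1, s2, s4, s5}, keep only states in Sat with some successor in Z. Already a fixed point.
Sat(EG (EF (p ∧ ¬b))) = {s0, s1, s2, s4, s5}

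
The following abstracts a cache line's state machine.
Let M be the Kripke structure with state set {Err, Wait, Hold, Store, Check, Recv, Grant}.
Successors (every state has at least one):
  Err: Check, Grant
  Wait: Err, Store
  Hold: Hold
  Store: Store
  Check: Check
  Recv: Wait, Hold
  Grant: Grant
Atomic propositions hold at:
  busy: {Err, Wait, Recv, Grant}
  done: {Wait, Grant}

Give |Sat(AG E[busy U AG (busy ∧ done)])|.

Sat(busy ∧ done) = {Wait, Grant}
AG (busy ∧ done): greatest fixpoint, start Z0 = {Wait, Grant}, keep only states in Sat with every successor in Z. Z1 = {Grant}; fixed.
Sat(AG (busy ∧ done)) = {Grant}
E[busy U AG (busy ∧ done)]: least fixpoint, start Z0 = Sat(AG (busy ∧ done)) = {Grant}, add states in Sat(busy) with some successor in Z. Z1 = {Err, Grant}; Z2 = {Err, Wait, Grant}; Z3 = {Err, Wait, Recv, Grant}; fixed.
Sat(E[busy U AG (busy ∧ done)]) = {Err, Wait, Recv, Grant}
AG E[busy U AG (busy ∧ done)]: greatest fixpoint, start Z0 = {Err, Wait, Recv, Grant}, keep only states in Sat with every successor in Z. Z1 = {Grant}; fixed.
Sat(AG E[busy U AG (busy ∧ done)]) = {Grant}
|Sat(AG E[busy U AG (busy ∧ done)])| = |{Grant}| = 1.

1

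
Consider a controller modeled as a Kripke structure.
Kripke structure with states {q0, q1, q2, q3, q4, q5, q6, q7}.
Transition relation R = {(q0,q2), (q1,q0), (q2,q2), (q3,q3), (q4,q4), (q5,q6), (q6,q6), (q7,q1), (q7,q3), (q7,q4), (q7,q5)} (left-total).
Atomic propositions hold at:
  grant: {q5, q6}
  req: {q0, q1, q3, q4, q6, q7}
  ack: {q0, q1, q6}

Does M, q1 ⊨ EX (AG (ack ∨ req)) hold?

Sat(ack ∨ req) = {q0, q1, q3, q4, q6, q7}
AG (ack ∨ req): greatest fixpoint, start Z0 = {q0, q1, q3, q4, q6, q7}, keep only states in Sat with every successor in Z. Z1 = {q1, q3, q4, q6}; Z2 = {q3, q4, q6}; fixed.
Sat(AG (ack ∨ req)) = {q3, q4, q6}
Sat(EX (AG (ack ∨ req))) = {s : some successor in {q3, q4, q6}} = {q3, q4, q5, q6, q7}
q1 ∉ Sat(EX (AG (ack ∨ req))) = {q3, q4, q5, q6, q7}, so the formula does not hold at q1.

No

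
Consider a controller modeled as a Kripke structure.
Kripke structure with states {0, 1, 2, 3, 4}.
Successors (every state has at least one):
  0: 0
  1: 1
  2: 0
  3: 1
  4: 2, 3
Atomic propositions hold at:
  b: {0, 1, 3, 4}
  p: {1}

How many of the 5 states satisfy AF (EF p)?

3

EF p: least fixpoint, start Z0 = {1}, add states with some successor in Z. Z1 = {1, 3}; Z2 = {1, 3, 4}; fixed.
Sat(EF p) = {1, 3, 4}
AF (EF p): least fixpoint, start Z0 = {1, 3, 4}, add states with every successor in Z. Already a fixed point.
Sat(AF (EF p)) = {1, 3, 4}
|Sat(AF (EF p))| = |{1, 3, 4}| = 3.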